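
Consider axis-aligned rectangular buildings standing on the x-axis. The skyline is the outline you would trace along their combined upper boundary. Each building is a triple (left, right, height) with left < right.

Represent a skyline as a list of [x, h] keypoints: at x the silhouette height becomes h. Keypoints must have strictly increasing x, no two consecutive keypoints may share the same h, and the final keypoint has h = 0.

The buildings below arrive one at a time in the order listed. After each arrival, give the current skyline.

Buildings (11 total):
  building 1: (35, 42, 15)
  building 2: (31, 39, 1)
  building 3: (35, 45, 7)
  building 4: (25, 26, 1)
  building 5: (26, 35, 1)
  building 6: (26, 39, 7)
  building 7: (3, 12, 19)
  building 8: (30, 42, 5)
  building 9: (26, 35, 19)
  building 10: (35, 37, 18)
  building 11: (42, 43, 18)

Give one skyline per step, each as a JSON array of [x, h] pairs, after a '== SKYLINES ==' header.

== SKYLINES ==
[[35,15],[42,0]]
[[31,1],[35,15],[42,0]]
[[31,1],[35,15],[42,7],[45,0]]
[[25,1],[26,0],[31,1],[35,15],[42,7],[45,0]]
[[25,1],[35,15],[42,7],[45,0]]
[[25,1],[26,7],[35,15],[42,7],[45,0]]
[[3,19],[12,0],[25,1],[26,7],[35,15],[42,7],[45,0]]
[[3,19],[12,0],[25,1],[26,7],[35,15],[42,7],[45,0]]
[[3,19],[12,0],[25,1],[26,19],[35,15],[42,7],[45,0]]
[[3,19],[12,0],[25,1],[26,19],[35,18],[37,15],[42,7],[45,0]]
[[3,19],[12,0],[25,1],[26,19],[35,18],[37,15],[42,18],[43,7],[45,0]]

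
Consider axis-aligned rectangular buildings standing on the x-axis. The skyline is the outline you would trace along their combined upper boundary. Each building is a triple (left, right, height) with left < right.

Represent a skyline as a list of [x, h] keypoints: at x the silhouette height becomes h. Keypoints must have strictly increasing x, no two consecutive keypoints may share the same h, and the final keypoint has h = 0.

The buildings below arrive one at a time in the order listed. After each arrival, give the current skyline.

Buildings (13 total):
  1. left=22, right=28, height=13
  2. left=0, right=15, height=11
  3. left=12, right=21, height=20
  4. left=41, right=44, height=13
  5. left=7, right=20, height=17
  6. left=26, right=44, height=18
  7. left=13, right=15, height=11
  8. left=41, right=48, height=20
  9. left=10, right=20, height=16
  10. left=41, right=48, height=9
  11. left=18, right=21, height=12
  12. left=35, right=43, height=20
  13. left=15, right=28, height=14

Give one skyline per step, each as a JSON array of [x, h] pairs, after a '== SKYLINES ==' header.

== SKYLINES ==
[[22,13],[28,0]]
[[0,11],[15,0],[22,13],[28,0]]
[[0,11],[12,20],[21,0],[22,13],[28,0]]
[[0,11],[12,20],[21,0],[22,13],[28,0],[41,13],[44,0]]
[[0,11],[7,17],[12,20],[21,0],[22,13],[28,0],[41,13],[44,0]]
[[0,11],[7,17],[12,20],[21,0],[22,13],[26,18],[44,0]]
[[0,11],[7,17],[12,20],[21,0],[22,13],[26,18],[44,0]]
[[0,11],[7,17],[12,20],[21,0],[22,13],[26,18],[41,20],[48,0]]
[[0,11],[7,17],[12,20],[21,0],[22,13],[26,18],[41,20],[48,0]]
[[0,11],[7,17],[12,20],[21,0],[22,13],[26,18],[41,20],[48,0]]
[[0,11],[7,17],[12,20],[21,0],[22,13],[26,18],[41,20],[48,0]]
[[0,11],[7,17],[12,20],[21,0],[22,13],[26,18],[35,20],[48,0]]
[[0,11],[7,17],[12,20],[21,14],[26,18],[35,20],[48,0]]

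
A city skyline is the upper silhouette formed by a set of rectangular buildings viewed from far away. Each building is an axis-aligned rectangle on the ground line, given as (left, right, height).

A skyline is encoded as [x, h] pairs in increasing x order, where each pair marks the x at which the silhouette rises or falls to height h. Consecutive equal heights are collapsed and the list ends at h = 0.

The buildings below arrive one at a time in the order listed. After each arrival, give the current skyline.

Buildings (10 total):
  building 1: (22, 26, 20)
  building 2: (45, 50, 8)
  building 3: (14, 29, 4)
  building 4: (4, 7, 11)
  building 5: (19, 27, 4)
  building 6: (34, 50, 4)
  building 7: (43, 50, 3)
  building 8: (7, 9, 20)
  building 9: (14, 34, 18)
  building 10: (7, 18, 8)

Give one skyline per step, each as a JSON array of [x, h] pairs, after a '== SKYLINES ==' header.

== SKYLINES ==
[[22,20],[26,0]]
[[22,20],[26,0],[45,8],[50,0]]
[[14,4],[22,20],[26,4],[29,0],[45,8],[50,0]]
[[4,11],[7,0],[14,4],[22,20],[26,4],[29,0],[45,8],[50,0]]
[[4,11],[7,0],[14,4],[22,20],[26,4],[29,0],[45,8],[50,0]]
[[4,11],[7,0],[14,4],[22,20],[26,4],[29,0],[34,4],[45,8],[50,0]]
[[4,11],[7,0],[14,4],[22,20],[26,4],[29,0],[34,4],[45,8],[50,0]]
[[4,11],[7,20],[9,0],[14,4],[22,20],[26,4],[29,0],[34,4],[45,8],[50,0]]
[[4,11],[7,20],[9,0],[14,18],[22,20],[26,18],[34,4],[45,8],[50,0]]
[[4,11],[7,20],[9,8],[14,18],[22,20],[26,18],[34,4],[45,8],[50,0]]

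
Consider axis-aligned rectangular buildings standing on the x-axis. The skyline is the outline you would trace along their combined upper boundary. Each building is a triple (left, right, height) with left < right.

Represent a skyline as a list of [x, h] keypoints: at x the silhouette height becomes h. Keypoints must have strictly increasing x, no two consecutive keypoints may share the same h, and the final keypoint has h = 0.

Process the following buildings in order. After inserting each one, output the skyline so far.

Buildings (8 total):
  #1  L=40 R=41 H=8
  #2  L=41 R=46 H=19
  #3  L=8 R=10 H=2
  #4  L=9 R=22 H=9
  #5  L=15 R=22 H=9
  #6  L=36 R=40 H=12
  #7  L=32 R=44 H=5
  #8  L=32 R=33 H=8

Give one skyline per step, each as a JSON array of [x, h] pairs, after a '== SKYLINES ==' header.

== SKYLINES ==
[[40,8],[41,0]]
[[40,8],[41,19],[46,0]]
[[8,2],[10,0],[40,8],[41,19],[46,0]]
[[8,2],[9,9],[22,0],[40,8],[41,19],[46,0]]
[[8,2],[9,9],[22,0],[40,8],[41,19],[46,0]]
[[8,2],[9,9],[22,0],[36,12],[40,8],[41,19],[46,0]]
[[8,2],[9,9],[22,0],[32,5],[36,12],[40,8],[41,19],[46,0]]
[[8,2],[9,9],[22,0],[32,8],[33,5],[36,12],[40,8],[41,19],[46,0]]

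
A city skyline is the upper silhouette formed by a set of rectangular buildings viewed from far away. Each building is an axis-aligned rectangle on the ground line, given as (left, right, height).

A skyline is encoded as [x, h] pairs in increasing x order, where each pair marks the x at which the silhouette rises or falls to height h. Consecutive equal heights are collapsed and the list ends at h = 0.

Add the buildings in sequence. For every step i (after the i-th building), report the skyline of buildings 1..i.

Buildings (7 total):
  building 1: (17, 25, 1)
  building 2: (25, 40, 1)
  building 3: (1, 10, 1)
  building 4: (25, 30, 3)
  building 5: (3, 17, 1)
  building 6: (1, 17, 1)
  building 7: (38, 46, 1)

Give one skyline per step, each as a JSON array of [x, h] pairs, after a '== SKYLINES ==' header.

== SKYLINES ==
[[17,1],[25,0]]
[[17,1],[40,0]]
[[1,1],[10,0],[17,1],[40,0]]
[[1,1],[10,0],[17,1],[25,3],[30,1],[40,0]]
[[1,1],[25,3],[30,1],[40,0]]
[[1,1],[25,3],[30,1],[40,0]]
[[1,1],[25,3],[30,1],[46,0]]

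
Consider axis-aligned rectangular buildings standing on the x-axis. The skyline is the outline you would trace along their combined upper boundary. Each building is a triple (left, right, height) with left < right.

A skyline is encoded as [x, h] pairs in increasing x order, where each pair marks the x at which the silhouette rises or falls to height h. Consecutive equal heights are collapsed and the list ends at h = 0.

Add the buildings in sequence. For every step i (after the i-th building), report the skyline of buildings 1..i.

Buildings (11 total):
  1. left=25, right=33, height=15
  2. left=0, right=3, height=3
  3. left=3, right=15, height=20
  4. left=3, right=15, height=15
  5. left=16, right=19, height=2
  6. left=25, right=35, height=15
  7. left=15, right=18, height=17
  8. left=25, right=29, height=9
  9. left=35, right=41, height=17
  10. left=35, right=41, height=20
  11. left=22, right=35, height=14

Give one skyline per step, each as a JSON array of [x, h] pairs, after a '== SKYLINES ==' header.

== SKYLINES ==
[[25,15],[33,0]]
[[0,3],[3,0],[25,15],[33,0]]
[[0,3],[3,20],[15,0],[25,15],[33,0]]
[[0,3],[3,20],[15,0],[25,15],[33,0]]
[[0,3],[3,20],[15,0],[16,2],[19,0],[25,15],[33,0]]
[[0,3],[3,20],[15,0],[16,2],[19,0],[25,15],[35,0]]
[[0,3],[3,20],[15,17],[18,2],[19,0],[25,15],[35,0]]
[[0,3],[3,20],[15,17],[18,2],[19,0],[25,15],[35,0]]
[[0,3],[3,20],[15,17],[18,2],[19,0],[25,15],[35,17],[41,0]]
[[0,3],[3,20],[15,17],[18,2],[19,0],[25,15],[35,20],[41,0]]
[[0,3],[3,20],[15,17],[18,2],[19,0],[22,14],[25,15],[35,20],[41,0]]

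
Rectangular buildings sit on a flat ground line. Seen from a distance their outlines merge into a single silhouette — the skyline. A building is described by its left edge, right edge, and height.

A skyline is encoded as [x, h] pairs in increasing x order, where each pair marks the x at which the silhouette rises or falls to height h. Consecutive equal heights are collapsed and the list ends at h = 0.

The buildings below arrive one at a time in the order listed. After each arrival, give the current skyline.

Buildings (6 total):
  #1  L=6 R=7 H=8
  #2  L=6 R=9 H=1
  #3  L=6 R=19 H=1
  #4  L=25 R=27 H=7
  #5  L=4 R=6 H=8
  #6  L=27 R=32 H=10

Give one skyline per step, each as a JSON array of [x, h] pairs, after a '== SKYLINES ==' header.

== SKYLINES ==
[[6,8],[7,0]]
[[6,8],[7,1],[9,0]]
[[6,8],[7,1],[19,0]]
[[6,8],[7,1],[19,0],[25,7],[27,0]]
[[4,8],[7,1],[19,0],[25,7],[27,0]]
[[4,8],[7,1],[19,0],[25,7],[27,10],[32,0]]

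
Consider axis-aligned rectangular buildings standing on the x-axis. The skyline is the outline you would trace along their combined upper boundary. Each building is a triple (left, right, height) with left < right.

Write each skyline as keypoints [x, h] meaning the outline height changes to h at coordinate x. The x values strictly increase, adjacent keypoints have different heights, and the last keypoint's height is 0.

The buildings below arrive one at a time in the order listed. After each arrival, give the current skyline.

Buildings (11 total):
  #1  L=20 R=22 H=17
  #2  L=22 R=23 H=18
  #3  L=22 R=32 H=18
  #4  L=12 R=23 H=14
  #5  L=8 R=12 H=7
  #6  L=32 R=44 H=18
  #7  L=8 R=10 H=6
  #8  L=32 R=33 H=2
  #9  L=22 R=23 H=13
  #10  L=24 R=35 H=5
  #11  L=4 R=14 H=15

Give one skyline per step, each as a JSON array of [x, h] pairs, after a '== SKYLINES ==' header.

== SKYLINES ==
[[20,17],[22,0]]
[[20,17],[22,18],[23,0]]
[[20,17],[22,18],[32,0]]
[[12,14],[20,17],[22,18],[32,0]]
[[8,7],[12,14],[20,17],[22,18],[32,0]]
[[8,7],[12,14],[20,17],[22,18],[44,0]]
[[8,7],[12,14],[20,17],[22,18],[44,0]]
[[8,7],[12,14],[20,17],[22,18],[44,0]]
[[8,7],[12,14],[20,17],[22,18],[44,0]]
[[8,7],[12,14],[20,17],[22,18],[44,0]]
[[4,15],[14,14],[20,17],[22,18],[44,0]]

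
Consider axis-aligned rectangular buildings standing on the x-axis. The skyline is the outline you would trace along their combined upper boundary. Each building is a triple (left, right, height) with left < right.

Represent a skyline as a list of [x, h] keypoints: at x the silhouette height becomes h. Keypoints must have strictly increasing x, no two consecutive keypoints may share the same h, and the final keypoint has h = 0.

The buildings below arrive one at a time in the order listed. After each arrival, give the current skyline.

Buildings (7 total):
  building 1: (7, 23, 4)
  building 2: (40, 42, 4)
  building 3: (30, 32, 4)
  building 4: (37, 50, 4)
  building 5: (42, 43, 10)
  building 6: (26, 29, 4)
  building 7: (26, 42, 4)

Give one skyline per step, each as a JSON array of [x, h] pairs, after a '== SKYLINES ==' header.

== SKYLINES ==
[[7,4],[23,0]]
[[7,4],[23,0],[40,4],[42,0]]
[[7,4],[23,0],[30,4],[32,0],[40,4],[42,0]]
[[7,4],[23,0],[30,4],[32,0],[37,4],[50,0]]
[[7,4],[23,0],[30,4],[32,0],[37,4],[42,10],[43,4],[50,0]]
[[7,4],[23,0],[26,4],[29,0],[30,4],[32,0],[37,4],[42,10],[43,4],[50,0]]
[[7,4],[23,0],[26,4],[42,10],[43,4],[50,0]]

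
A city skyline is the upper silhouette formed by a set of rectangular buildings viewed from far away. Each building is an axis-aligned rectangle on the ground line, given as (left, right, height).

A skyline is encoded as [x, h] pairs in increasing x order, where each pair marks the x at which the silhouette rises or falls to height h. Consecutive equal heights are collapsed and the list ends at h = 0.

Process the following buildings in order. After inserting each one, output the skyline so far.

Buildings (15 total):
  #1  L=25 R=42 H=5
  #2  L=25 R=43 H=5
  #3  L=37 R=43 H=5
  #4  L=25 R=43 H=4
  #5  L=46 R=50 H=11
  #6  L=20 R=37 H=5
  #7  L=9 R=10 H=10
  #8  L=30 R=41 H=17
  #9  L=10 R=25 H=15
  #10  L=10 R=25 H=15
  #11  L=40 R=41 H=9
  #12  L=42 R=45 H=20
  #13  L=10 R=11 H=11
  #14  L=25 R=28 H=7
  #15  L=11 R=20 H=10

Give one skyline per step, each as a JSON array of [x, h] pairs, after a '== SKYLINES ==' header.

== SKYLINES ==
[[25,5],[42,0]]
[[25,5],[43,0]]
[[25,5],[43,0]]
[[25,5],[43,0]]
[[25,5],[43,0],[46,11],[50,0]]
[[20,5],[43,0],[46,11],[50,0]]
[[9,10],[10,0],[20,5],[43,0],[46,11],[50,0]]
[[9,10],[10,0],[20,5],[30,17],[41,5],[43,0],[46,11],[50,0]]
[[9,10],[10,15],[25,5],[30,17],[41,5],[43,0],[46,11],[50,0]]
[[9,10],[10,15],[25,5],[30,17],[41,5],[43,0],[46,11],[50,0]]
[[9,10],[10,15],[25,5],[30,17],[41,5],[43,0],[46,11],[50,0]]
[[9,10],[10,15],[25,5],[30,17],[41,5],[42,20],[45,0],[46,11],[50,0]]
[[9,10],[10,15],[25,5],[30,17],[41,5],[42,20],[45,0],[46,11],[50,0]]
[[9,10],[10,15],[25,7],[28,5],[30,17],[41,5],[42,20],[45,0],[46,11],[50,0]]
[[9,10],[10,15],[25,7],[28,5],[30,17],[41,5],[42,20],[45,0],[46,11],[50,0]]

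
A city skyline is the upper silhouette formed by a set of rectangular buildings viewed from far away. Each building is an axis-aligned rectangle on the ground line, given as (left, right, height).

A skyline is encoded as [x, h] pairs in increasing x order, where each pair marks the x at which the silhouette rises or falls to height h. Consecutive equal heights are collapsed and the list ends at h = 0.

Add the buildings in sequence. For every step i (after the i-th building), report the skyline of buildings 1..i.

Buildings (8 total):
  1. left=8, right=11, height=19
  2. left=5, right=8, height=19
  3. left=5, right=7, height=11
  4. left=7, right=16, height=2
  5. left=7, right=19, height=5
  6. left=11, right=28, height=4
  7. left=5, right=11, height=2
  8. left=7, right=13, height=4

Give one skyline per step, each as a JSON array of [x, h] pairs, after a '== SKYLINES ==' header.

== SKYLINES ==
[[8,19],[11,0]]
[[5,19],[11,0]]
[[5,19],[11,0]]
[[5,19],[11,2],[16,0]]
[[5,19],[11,5],[19,0]]
[[5,19],[11,5],[19,4],[28,0]]
[[5,19],[11,5],[19,4],[28,0]]
[[5,19],[11,5],[19,4],[28,0]]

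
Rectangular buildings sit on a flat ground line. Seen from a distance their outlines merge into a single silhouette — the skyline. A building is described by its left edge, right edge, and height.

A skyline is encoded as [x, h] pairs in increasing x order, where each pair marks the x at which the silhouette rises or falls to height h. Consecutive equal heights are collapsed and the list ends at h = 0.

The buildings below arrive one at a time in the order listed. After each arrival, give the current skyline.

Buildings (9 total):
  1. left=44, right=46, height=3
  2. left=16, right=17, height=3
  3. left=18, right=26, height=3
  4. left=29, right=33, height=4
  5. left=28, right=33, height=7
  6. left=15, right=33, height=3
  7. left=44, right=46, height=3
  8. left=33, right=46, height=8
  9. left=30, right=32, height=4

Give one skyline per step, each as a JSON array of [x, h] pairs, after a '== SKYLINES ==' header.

== SKYLINES ==
[[44,3],[46,0]]
[[16,3],[17,0],[44,3],[46,0]]
[[16,3],[17,0],[18,3],[26,0],[44,3],[46,0]]
[[16,3],[17,0],[18,3],[26,0],[29,4],[33,0],[44,3],[46,0]]
[[16,3],[17,0],[18,3],[26,0],[28,7],[33,0],[44,3],[46,0]]
[[15,3],[28,7],[33,0],[44,3],[46,0]]
[[15,3],[28,7],[33,0],[44,3],[46,0]]
[[15,3],[28,7],[33,8],[46,0]]
[[15,3],[28,7],[33,8],[46,0]]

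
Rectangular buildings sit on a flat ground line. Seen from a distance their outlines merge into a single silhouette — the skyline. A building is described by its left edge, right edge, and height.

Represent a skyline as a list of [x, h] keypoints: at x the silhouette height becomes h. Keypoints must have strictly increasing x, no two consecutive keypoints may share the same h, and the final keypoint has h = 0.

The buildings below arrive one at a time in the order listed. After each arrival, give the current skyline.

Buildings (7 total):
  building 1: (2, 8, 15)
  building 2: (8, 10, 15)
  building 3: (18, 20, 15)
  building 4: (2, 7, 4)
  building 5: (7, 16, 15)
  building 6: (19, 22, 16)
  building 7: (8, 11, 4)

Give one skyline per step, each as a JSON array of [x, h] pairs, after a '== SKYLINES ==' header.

== SKYLINES ==
[[2,15],[8,0]]
[[2,15],[10,0]]
[[2,15],[10,0],[18,15],[20,0]]
[[2,15],[10,0],[18,15],[20,0]]
[[2,15],[16,0],[18,15],[20,0]]
[[2,15],[16,0],[18,15],[19,16],[22,0]]
[[2,15],[16,0],[18,15],[19,16],[22,0]]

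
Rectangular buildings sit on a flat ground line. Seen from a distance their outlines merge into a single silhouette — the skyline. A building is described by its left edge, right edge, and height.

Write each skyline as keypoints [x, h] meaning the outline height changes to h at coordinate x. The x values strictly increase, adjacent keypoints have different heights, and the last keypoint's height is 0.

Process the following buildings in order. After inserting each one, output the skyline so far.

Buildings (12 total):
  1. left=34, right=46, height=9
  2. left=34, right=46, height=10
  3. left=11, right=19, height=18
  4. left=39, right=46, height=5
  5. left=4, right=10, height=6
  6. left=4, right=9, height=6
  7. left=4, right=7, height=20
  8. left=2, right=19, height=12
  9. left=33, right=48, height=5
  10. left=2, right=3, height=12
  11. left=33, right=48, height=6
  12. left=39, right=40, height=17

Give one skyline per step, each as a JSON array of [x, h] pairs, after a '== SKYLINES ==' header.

== SKYLINES ==
[[34,9],[46,0]]
[[34,10],[46,0]]
[[11,18],[19,0],[34,10],[46,0]]
[[11,18],[19,0],[34,10],[46,0]]
[[4,6],[10,0],[11,18],[19,0],[34,10],[46,0]]
[[4,6],[10,0],[11,18],[19,0],[34,10],[46,0]]
[[4,20],[7,6],[10,0],[11,18],[19,0],[34,10],[46,0]]
[[2,12],[4,20],[7,12],[11,18],[19,0],[34,10],[46,0]]
[[2,12],[4,20],[7,12],[11,18],[19,0],[33,5],[34,10],[46,5],[48,0]]
[[2,12],[4,20],[7,12],[11,18],[19,0],[33,5],[34,10],[46,5],[48,0]]
[[2,12],[4,20],[7,12],[11,18],[19,0],[33,6],[34,10],[46,6],[48,0]]
[[2,12],[4,20],[7,12],[11,18],[19,0],[33,6],[34,10],[39,17],[40,10],[46,6],[48,0]]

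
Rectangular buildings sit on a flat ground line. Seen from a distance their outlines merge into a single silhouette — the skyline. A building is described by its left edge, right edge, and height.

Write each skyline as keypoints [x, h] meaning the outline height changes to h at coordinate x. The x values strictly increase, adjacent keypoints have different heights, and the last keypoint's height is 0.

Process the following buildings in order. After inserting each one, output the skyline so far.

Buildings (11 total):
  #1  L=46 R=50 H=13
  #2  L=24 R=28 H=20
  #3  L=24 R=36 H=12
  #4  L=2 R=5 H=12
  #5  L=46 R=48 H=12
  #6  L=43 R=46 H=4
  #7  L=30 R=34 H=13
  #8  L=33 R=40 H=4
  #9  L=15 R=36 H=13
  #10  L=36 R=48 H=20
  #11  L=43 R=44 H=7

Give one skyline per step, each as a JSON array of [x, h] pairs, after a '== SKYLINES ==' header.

== SKYLINES ==
[[46,13],[50,0]]
[[24,20],[28,0],[46,13],[50,0]]
[[24,20],[28,12],[36,0],[46,13],[50,0]]
[[2,12],[5,0],[24,20],[28,12],[36,0],[46,13],[50,0]]
[[2,12],[5,0],[24,20],[28,12],[36,0],[46,13],[50,0]]
[[2,12],[5,0],[24,20],[28,12],[36,0],[43,4],[46,13],[50,0]]
[[2,12],[5,0],[24,20],[28,12],[30,13],[34,12],[36,0],[43,4],[46,13],[50,0]]
[[2,12],[5,0],[24,20],[28,12],[30,13],[34,12],[36,4],[40,0],[43,4],[46,13],[50,0]]
[[2,12],[5,0],[15,13],[24,20],[28,13],[36,4],[40,0],[43,4],[46,13],[50,0]]
[[2,12],[5,0],[15,13],[24,20],[28,13],[36,20],[48,13],[50,0]]
[[2,12],[5,0],[15,13],[24,20],[28,13],[36,20],[48,13],[50,0]]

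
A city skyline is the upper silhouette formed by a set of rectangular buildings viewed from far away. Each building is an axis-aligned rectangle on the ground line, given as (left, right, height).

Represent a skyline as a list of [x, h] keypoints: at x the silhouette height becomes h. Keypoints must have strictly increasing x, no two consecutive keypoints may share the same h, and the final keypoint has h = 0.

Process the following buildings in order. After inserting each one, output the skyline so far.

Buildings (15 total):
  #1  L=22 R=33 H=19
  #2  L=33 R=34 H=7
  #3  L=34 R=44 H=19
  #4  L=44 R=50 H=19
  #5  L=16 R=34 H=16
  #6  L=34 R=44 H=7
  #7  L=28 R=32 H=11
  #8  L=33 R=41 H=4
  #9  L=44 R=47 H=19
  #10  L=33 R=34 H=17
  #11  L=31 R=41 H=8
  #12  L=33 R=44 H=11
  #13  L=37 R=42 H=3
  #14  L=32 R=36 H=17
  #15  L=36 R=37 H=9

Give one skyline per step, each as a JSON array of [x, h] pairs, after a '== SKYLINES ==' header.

== SKYLINES ==
[[22,19],[33,0]]
[[22,19],[33,7],[34,0]]
[[22,19],[33,7],[34,19],[44,0]]
[[22,19],[33,7],[34,19],[50,0]]
[[16,16],[22,19],[33,16],[34,19],[50,0]]
[[16,16],[22,19],[33,16],[34,19],[50,0]]
[[16,16],[22,19],[33,16],[34,19],[50,0]]
[[16,16],[22,19],[33,16],[34,19],[50,0]]
[[16,16],[22,19],[33,16],[34,19],[50,0]]
[[16,16],[22,19],[33,17],[34,19],[50,0]]
[[16,16],[22,19],[33,17],[34,19],[50,0]]
[[16,16],[22,19],[33,17],[34,19],[50,0]]
[[16,16],[22,19],[33,17],[34,19],[50,0]]
[[16,16],[22,19],[33,17],[34,19],[50,0]]
[[16,16],[22,19],[33,17],[34,19],[50,0]]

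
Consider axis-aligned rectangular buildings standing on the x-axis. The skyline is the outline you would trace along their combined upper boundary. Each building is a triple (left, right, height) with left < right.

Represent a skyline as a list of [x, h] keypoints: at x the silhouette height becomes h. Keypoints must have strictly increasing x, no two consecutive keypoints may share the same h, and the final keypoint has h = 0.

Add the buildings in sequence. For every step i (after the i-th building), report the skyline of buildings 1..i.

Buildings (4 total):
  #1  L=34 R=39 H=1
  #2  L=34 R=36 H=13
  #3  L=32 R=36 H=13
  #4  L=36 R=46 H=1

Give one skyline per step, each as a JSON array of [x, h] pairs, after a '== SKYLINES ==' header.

== SKYLINES ==
[[34,1],[39,0]]
[[34,13],[36,1],[39,0]]
[[32,13],[36,1],[39,0]]
[[32,13],[36,1],[46,0]]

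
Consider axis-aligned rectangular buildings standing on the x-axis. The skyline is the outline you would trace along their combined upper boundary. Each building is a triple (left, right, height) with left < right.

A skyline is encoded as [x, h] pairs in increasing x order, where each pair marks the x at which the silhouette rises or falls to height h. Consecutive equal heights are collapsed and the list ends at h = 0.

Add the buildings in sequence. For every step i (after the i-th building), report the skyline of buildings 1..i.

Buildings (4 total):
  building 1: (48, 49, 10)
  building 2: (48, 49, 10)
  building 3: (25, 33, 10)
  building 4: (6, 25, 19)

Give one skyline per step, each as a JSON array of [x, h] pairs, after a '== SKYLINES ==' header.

== SKYLINES ==
[[48,10],[49,0]]
[[48,10],[49,0]]
[[25,10],[33,0],[48,10],[49,0]]
[[6,19],[25,10],[33,0],[48,10],[49,0]]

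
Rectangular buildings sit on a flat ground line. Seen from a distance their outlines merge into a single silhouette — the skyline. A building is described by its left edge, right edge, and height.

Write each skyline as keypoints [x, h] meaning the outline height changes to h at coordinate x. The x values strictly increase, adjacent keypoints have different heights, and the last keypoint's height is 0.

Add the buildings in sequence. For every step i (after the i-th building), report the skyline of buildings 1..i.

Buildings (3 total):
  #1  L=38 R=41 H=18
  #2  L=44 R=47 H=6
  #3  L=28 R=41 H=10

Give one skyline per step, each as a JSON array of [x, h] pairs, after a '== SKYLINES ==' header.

== SKYLINES ==
[[38,18],[41,0]]
[[38,18],[41,0],[44,6],[47,0]]
[[28,10],[38,18],[41,0],[44,6],[47,0]]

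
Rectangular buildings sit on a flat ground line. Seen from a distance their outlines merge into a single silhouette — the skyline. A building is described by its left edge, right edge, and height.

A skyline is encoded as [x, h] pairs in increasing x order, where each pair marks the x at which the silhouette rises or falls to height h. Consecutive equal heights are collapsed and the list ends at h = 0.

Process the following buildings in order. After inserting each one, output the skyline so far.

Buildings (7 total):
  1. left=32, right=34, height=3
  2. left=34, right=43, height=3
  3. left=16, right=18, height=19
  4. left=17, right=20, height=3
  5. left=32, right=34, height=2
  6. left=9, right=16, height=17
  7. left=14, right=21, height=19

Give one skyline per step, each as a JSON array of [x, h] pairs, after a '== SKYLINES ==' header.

== SKYLINES ==
[[32,3],[34,0]]
[[32,3],[43,0]]
[[16,19],[18,0],[32,3],[43,0]]
[[16,19],[18,3],[20,0],[32,3],[43,0]]
[[16,19],[18,3],[20,0],[32,3],[43,0]]
[[9,17],[16,19],[18,3],[20,0],[32,3],[43,0]]
[[9,17],[14,19],[21,0],[32,3],[43,0]]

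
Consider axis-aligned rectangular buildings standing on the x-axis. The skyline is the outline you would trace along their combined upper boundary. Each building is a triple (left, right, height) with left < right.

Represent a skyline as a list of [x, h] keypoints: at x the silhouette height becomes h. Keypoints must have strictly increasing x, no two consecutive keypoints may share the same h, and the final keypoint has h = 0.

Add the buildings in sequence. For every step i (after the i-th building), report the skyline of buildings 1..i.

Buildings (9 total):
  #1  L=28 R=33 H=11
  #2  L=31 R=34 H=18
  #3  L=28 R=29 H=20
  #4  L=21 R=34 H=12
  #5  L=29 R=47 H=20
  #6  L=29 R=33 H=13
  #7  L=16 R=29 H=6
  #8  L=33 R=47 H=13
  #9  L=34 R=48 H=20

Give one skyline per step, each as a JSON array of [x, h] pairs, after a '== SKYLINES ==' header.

== SKYLINES ==
[[28,11],[33,0]]
[[28,11],[31,18],[34,0]]
[[28,20],[29,11],[31,18],[34,0]]
[[21,12],[28,20],[29,12],[31,18],[34,0]]
[[21,12],[28,20],[47,0]]
[[21,12],[28,20],[47,0]]
[[16,6],[21,12],[28,20],[47,0]]
[[16,6],[21,12],[28,20],[47,0]]
[[16,6],[21,12],[28,20],[48,0]]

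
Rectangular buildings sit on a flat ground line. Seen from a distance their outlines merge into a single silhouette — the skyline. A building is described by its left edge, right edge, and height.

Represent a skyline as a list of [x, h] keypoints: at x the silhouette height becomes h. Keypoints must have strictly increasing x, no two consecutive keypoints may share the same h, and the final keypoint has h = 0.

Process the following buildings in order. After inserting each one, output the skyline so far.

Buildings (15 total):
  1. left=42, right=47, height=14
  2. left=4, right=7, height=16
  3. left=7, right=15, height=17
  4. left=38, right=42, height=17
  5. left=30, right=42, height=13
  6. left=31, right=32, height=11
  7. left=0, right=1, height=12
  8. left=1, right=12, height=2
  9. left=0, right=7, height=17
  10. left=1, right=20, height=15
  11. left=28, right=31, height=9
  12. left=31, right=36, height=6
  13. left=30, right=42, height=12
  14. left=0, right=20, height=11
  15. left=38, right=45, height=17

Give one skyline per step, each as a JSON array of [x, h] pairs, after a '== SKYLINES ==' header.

== SKYLINES ==
[[42,14],[47,0]]
[[4,16],[7,0],[42,14],[47,0]]
[[4,16],[7,17],[15,0],[42,14],[47,0]]
[[4,16],[7,17],[15,0],[38,17],[42,14],[47,0]]
[[4,16],[7,17],[15,0],[30,13],[38,17],[42,14],[47,0]]
[[4,16],[7,17],[15,0],[30,13],[38,17],[42,14],[47,0]]
[[0,12],[1,0],[4,16],[7,17],[15,0],[30,13],[38,17],[42,14],[47,0]]
[[0,12],[1,2],[4,16],[7,17],[15,0],[30,13],[38,17],[42,14],[47,0]]
[[0,17],[15,0],[30,13],[38,17],[42,14],[47,0]]
[[0,17],[15,15],[20,0],[30,13],[38,17],[42,14],[47,0]]
[[0,17],[15,15],[20,0],[28,9],[30,13],[38,17],[42,14],[47,0]]
[[0,17],[15,15],[20,0],[28,9],[30,13],[38,17],[42,14],[47,0]]
[[0,17],[15,15],[20,0],[28,9],[30,13],[38,17],[42,14],[47,0]]
[[0,17],[15,15],[20,0],[28,9],[30,13],[38,17],[42,14],[47,0]]
[[0,17],[15,15],[20,0],[28,9],[30,13],[38,17],[45,14],[47,0]]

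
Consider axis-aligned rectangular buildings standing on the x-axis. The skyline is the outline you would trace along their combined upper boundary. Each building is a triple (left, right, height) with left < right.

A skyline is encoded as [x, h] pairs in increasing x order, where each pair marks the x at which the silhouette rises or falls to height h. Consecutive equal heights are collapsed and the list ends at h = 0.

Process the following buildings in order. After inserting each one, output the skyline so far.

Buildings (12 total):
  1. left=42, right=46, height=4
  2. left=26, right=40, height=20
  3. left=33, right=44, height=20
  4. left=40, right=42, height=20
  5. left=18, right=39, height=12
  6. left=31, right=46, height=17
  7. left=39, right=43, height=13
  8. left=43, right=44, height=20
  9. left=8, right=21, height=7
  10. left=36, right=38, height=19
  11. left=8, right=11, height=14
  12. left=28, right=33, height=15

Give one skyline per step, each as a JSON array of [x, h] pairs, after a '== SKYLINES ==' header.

== SKYLINES ==
[[42,4],[46,0]]
[[26,20],[40,0],[42,4],[46,0]]
[[26,20],[44,4],[46,0]]
[[26,20],[44,4],[46,0]]
[[18,12],[26,20],[44,4],[46,0]]
[[18,12],[26,20],[44,17],[46,0]]
[[18,12],[26,20],[44,17],[46,0]]
[[18,12],[26,20],[44,17],[46,0]]
[[8,7],[18,12],[26,20],[44,17],[46,0]]
[[8,7],[18,12],[26,20],[44,17],[46,0]]
[[8,14],[11,7],[18,12],[26,20],[44,17],[46,0]]
[[8,14],[11,7],[18,12],[26,20],[44,17],[46,0]]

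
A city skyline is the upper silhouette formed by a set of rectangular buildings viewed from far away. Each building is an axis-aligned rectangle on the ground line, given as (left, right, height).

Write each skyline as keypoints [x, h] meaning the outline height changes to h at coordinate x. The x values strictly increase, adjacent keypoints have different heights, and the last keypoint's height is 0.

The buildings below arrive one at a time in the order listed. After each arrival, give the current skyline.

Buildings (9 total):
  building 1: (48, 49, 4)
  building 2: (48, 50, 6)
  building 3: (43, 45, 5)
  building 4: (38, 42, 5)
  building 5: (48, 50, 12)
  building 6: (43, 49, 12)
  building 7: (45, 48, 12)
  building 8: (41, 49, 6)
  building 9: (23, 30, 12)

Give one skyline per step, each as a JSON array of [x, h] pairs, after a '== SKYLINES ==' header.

== SKYLINES ==
[[48,4],[49,0]]
[[48,6],[50,0]]
[[43,5],[45,0],[48,6],[50,0]]
[[38,5],[42,0],[43,5],[45,0],[48,6],[50,0]]
[[38,5],[42,0],[43,5],[45,0],[48,12],[50,0]]
[[38,5],[42,0],[43,12],[50,0]]
[[38,5],[42,0],[43,12],[50,0]]
[[38,5],[41,6],[43,12],[50,0]]
[[23,12],[30,0],[38,5],[41,6],[43,12],[50,0]]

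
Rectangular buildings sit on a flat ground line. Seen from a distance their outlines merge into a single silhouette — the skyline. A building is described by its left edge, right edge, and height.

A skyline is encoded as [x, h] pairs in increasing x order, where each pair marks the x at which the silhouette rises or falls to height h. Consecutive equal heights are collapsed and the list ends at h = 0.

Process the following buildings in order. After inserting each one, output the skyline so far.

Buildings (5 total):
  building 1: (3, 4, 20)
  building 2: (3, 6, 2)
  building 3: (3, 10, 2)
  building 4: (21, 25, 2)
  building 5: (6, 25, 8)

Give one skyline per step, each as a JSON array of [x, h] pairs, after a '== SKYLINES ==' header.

== SKYLINES ==
[[3,20],[4,0]]
[[3,20],[4,2],[6,0]]
[[3,20],[4,2],[10,0]]
[[3,20],[4,2],[10,0],[21,2],[25,0]]
[[3,20],[4,2],[6,8],[25,0]]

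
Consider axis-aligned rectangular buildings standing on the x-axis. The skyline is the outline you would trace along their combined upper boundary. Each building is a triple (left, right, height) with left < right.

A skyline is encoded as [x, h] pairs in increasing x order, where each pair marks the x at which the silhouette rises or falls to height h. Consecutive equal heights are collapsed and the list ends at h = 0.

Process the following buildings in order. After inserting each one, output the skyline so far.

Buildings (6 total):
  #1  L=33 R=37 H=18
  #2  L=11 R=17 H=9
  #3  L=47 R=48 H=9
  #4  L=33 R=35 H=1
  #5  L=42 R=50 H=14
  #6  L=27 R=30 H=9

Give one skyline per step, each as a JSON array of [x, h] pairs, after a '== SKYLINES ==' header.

== SKYLINES ==
[[33,18],[37,0]]
[[11,9],[17,0],[33,18],[37,0]]
[[11,9],[17,0],[33,18],[37,0],[47,9],[48,0]]
[[11,9],[17,0],[33,18],[37,0],[47,9],[48,0]]
[[11,9],[17,0],[33,18],[37,0],[42,14],[50,0]]
[[11,9],[17,0],[27,9],[30,0],[33,18],[37,0],[42,14],[50,0]]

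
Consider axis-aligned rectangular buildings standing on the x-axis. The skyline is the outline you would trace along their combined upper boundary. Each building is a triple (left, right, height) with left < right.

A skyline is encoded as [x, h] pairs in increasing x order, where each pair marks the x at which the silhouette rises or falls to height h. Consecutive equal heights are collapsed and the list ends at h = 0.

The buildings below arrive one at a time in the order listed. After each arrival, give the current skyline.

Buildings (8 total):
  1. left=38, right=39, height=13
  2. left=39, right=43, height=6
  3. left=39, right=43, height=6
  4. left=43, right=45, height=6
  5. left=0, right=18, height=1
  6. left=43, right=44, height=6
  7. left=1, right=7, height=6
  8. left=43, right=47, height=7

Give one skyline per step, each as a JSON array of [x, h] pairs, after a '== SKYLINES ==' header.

== SKYLINES ==
[[38,13],[39,0]]
[[38,13],[39,6],[43,0]]
[[38,13],[39,6],[43,0]]
[[38,13],[39,6],[45,0]]
[[0,1],[18,0],[38,13],[39,6],[45,0]]
[[0,1],[18,0],[38,13],[39,6],[45,0]]
[[0,1],[1,6],[7,1],[18,0],[38,13],[39,6],[45,0]]
[[0,1],[1,6],[7,1],[18,0],[38,13],[39,6],[43,7],[47,0]]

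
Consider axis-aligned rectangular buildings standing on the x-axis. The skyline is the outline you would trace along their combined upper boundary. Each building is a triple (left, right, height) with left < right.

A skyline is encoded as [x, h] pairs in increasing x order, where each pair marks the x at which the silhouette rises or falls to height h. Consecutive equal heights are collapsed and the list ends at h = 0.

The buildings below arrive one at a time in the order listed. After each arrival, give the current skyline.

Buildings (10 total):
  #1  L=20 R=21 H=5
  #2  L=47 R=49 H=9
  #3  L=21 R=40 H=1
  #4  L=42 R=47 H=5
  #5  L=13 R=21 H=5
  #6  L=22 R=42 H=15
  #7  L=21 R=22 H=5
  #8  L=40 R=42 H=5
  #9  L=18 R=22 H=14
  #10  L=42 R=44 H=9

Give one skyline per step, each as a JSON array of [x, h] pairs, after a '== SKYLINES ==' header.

== SKYLINES ==
[[20,5],[21,0]]
[[20,5],[21,0],[47,9],[49,0]]
[[20,5],[21,1],[40,0],[47,9],[49,0]]
[[20,5],[21,1],[40,0],[42,5],[47,9],[49,0]]
[[13,5],[21,1],[40,0],[42,5],[47,9],[49,0]]
[[13,5],[21,1],[22,15],[42,5],[47,9],[49,0]]
[[13,5],[22,15],[42,5],[47,9],[49,0]]
[[13,5],[22,15],[42,5],[47,9],[49,0]]
[[13,5],[18,14],[22,15],[42,5],[47,9],[49,0]]
[[13,5],[18,14],[22,15],[42,9],[44,5],[47,9],[49,0]]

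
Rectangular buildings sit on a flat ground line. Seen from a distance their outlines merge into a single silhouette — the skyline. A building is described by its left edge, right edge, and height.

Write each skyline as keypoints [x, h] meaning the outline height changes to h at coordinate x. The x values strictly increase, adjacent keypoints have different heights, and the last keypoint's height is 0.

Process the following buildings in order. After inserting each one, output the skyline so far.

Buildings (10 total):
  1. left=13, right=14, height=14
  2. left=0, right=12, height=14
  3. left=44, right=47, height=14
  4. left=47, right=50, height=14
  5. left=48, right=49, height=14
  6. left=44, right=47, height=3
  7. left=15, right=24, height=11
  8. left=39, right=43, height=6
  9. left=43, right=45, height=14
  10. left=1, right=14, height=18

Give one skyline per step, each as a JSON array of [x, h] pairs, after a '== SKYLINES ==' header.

== SKYLINES ==
[[13,14],[14,0]]
[[0,14],[12,0],[13,14],[14,0]]
[[0,14],[12,0],[13,14],[14,0],[44,14],[47,0]]
[[0,14],[12,0],[13,14],[14,0],[44,14],[50,0]]
[[0,14],[12,0],[13,14],[14,0],[44,14],[50,0]]
[[0,14],[12,0],[13,14],[14,0],[44,14],[50,0]]
[[0,14],[12,0],[13,14],[14,0],[15,11],[24,0],[44,14],[50,0]]
[[0,14],[12,0],[13,14],[14,0],[15,11],[24,0],[39,6],[43,0],[44,14],[50,0]]
[[0,14],[12,0],[13,14],[14,0],[15,11],[24,0],[39,6],[43,14],[50,0]]
[[0,14],[1,18],[14,0],[15,11],[24,0],[39,6],[43,14],[50,0]]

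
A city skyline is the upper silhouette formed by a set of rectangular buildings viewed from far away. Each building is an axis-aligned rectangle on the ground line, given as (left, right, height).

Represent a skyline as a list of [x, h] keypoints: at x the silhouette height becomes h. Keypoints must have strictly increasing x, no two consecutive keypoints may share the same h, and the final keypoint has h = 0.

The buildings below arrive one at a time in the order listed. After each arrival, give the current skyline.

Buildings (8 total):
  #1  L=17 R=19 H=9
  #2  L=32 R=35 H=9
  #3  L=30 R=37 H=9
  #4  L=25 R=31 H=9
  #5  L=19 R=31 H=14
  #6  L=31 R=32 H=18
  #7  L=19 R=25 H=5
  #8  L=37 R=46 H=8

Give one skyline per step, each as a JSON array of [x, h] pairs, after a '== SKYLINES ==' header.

== SKYLINES ==
[[17,9],[19,0]]
[[17,9],[19,0],[32,9],[35,0]]
[[17,9],[19,0],[30,9],[37,0]]
[[17,9],[19,0],[25,9],[37,0]]
[[17,9],[19,14],[31,9],[37,0]]
[[17,9],[19,14],[31,18],[32,9],[37,0]]
[[17,9],[19,14],[31,18],[32,9],[37,0]]
[[17,9],[19,14],[31,18],[32,9],[37,8],[46,0]]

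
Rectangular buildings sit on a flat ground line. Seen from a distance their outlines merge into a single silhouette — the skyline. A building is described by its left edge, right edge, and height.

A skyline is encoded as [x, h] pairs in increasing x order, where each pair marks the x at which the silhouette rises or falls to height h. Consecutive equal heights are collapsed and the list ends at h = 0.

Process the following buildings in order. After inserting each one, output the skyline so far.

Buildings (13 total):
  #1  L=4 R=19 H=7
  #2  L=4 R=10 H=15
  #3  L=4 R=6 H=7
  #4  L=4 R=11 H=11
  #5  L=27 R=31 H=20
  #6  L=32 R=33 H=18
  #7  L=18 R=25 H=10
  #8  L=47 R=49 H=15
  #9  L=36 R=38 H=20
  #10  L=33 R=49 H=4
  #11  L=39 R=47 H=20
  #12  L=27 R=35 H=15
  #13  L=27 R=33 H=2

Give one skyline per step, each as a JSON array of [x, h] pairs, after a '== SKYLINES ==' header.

== SKYLINES ==
[[4,7],[19,0]]
[[4,15],[10,7],[19,0]]
[[4,15],[10,7],[19,0]]
[[4,15],[10,11],[11,7],[19,0]]
[[4,15],[10,11],[11,7],[19,0],[27,20],[31,0]]
[[4,15],[10,11],[11,7],[19,0],[27,20],[31,0],[32,18],[33,0]]
[[4,15],[10,11],[11,7],[18,10],[25,0],[27,20],[31,0],[32,18],[33,0]]
[[4,15],[10,11],[11,7],[18,10],[25,0],[27,20],[31,0],[32,18],[33,0],[47,15],[49,0]]
[[4,15],[10,11],[11,7],[18,10],[25,0],[27,20],[31,0],[32,18],[33,0],[36,20],[38,0],[47,15],[49,0]]
[[4,15],[10,11],[11,7],[18,10],[25,0],[27,20],[31,0],[32,18],[33,4],[36,20],[38,4],[47,15],[49,0]]
[[4,15],[10,11],[11,7],[18,10],[25,0],[27,20],[31,0],[32,18],[33,4],[36,20],[38,4],[39,20],[47,15],[49,0]]
[[4,15],[10,11],[11,7],[18,10],[25,0],[27,20],[31,15],[32,18],[33,15],[35,4],[36,20],[38,4],[39,20],[47,15],[49,0]]
[[4,15],[10,11],[11,7],[18,10],[25,0],[27,20],[31,15],[32,18],[33,15],[35,4],[36,20],[38,4],[39,20],[47,15],[49,0]]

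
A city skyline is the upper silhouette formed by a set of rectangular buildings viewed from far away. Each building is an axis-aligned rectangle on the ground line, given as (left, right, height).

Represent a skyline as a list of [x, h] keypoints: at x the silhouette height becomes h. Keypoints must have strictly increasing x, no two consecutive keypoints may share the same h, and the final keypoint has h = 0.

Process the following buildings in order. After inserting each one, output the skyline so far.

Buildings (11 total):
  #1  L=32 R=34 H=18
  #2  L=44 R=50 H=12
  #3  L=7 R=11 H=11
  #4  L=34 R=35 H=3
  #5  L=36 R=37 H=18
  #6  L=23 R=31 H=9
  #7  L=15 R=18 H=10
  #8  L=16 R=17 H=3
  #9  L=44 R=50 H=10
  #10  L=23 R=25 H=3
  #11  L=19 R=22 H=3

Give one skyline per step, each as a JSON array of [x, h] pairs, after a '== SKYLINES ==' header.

== SKYLINES ==
[[32,18],[34,0]]
[[32,18],[34,0],[44,12],[50,0]]
[[7,11],[11,0],[32,18],[34,0],[44,12],[50,0]]
[[7,11],[11,0],[32,18],[34,3],[35,0],[44,12],[50,0]]
[[7,11],[11,0],[32,18],[34,3],[35,0],[36,18],[37,0],[44,12],[50,0]]
[[7,11],[11,0],[23,9],[31,0],[32,18],[34,3],[35,0],[36,18],[37,0],[44,12],[50,0]]
[[7,11],[11,0],[15,10],[18,0],[23,9],[31,0],[32,18],[34,3],[35,0],[36,18],[37,0],[44,12],[50,0]]
[[7,11],[11,0],[15,10],[18,0],[23,9],[31,0],[32,18],[34,3],[35,0],[36,18],[37,0],[44,12],[50,0]]
[[7,11],[11,0],[15,10],[18,0],[23,9],[31,0],[32,18],[34,3],[35,0],[36,18],[37,0],[44,12],[50,0]]
[[7,11],[11,0],[15,10],[18,0],[23,9],[31,0],[32,18],[34,3],[35,0],[36,18],[37,0],[44,12],[50,0]]
[[7,11],[11,0],[15,10],[18,0],[19,3],[22,0],[23,9],[31,0],[32,18],[34,3],[35,0],[36,18],[37,0],[44,12],[50,0]]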